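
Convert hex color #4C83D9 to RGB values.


Hex: #4C83D9
R = 4C₁₆ = 76
G = 83₁₆ = 131
B = D9₁₆ = 217
= RGB(76, 131, 217)


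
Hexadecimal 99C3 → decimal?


Positional values:
Position 0: 3 × 16^0 = 3 × 1 = 3
Position 1: C × 16^1 = 12 × 16 = 192
Position 2: 9 × 16^2 = 9 × 256 = 2304
Position 3: 9 × 16^3 = 9 × 4096 = 36864
Sum = 3 + 192 + 2304 + 36864
= 39363


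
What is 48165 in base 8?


Divide by 8 repeatedly:
48165 ÷ 8 = 6020 remainder 5
6020 ÷ 8 = 752 remainder 4
752 ÷ 8 = 94 remainder 0
94 ÷ 8 = 11 remainder 6
11 ÷ 8 = 1 remainder 3
1 ÷ 8 = 0 remainder 1
Reading remainders bottom-up:
= 0o136045


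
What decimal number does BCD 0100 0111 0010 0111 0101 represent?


Each 4-bit group → digit:
  0100 → 4
  0111 → 7
  0010 → 2
  0111 → 7
  0101 → 5
= 47275


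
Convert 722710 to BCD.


Each digit → 4-bit binary:
  7 → 0111
  2 → 0010
  2 → 0010
  7 → 0111
  1 → 0001
  0 → 0000
= 0111 0010 0010 0111 0001 0000


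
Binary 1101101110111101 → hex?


Group into 4-bit nibbles: 1101101110111101
  1101 = D
  1011 = B
  1011 = B
  1101 = D
= 0xDBBD


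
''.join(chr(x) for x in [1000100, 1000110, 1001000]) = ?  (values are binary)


Codes (binary): 1000100 1000110 1001000
Per-code ASCII lookup:
  1000100 = 68  (range 65-90: uppercase, 68 - 65 = 3) → 'D'
  1000110 = 70  (range 65-90: uppercase, 70 - 65 = 5) → 'F'
  1001000 = 72  (range 65-90: uppercase, 72 - 65 = 7) → 'H'
= 'DFH'


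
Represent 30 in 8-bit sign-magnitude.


Sign bit: 0 (positive)
Magnitude: 30 = 0011110
= 00011110


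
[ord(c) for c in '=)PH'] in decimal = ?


String: '=)PH'  (4 characters)
Per-character ASCII lookup:
  '=': special character: '=' = 61
  ')': special character: ')' = 41
  'P': uppercase starts at 65: 'P' = 65 + 15 = 80
  'H': uppercase starts at 65: 'H' = 65 + 7 = 72
= 61 41 80 72


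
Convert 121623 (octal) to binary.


Each octal digit → 3 binary bits:
  1 = 001
  2 = 010
  1 = 001
  6 = 110
  2 = 010
  3 = 011
Concatenate: 001 010 001 110 010 011
= 001010001110010011


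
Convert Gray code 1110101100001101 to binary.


Gray code: 1110101100001101
MSB stays the same: 1
Each subsequent bit = prev_binary XOR current_gray:
  B[1] = 1 XOR 1 = 0
  B[2] = 0 XOR 1 = 1
  B[3] = 1 XOR 0 = 1
  B[4] = 1 XOR 1 = 0
  B[5] = 0 XOR 0 = 0
  B[6] = 0 XOR 1 = 1
  B[7] = 1 XOR 1 = 0
  B[8] = 0 XOR 0 = 0
  B[9] = 0 XOR 0 = 0
  B[10] = 0 XOR 0 = 0
  B[11] = 0 XOR 0 = 0
  B[12] = 0 XOR 1 = 1
  B[13] = 1 XOR 1 = 0
  B[14] = 0 XOR 0 = 0
  B[15] = 0 XOR 1 = 1
= 1011001000001001 (45577 decimal)


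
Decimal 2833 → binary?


Divide by 2 repeatedly:
2833 ÷ 2 = 1416 remainder 1
1416 ÷ 2 = 708 remainder 0
708 ÷ 2 = 354 remainder 0
354 ÷ 2 = 177 remainder 0
177 ÷ 2 = 88 remainder 1
88 ÷ 2 = 44 remainder 0
44 ÷ 2 = 22 remainder 0
22 ÷ 2 = 11 remainder 0
11 ÷ 2 = 5 remainder 1
5 ÷ 2 = 2 remainder 1
2 ÷ 2 = 1 remainder 0
1 ÷ 2 = 0 remainder 1
Reading remainders bottom-up:
= 101100010001


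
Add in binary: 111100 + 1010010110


Align and add column by column (LSB to MSB, carry propagating):
  00000111100
+ 01010010110
  -----------
  col 0: 0 + 0 + 0 (carry in) = 0 → bit 0, carry out 0
  col 1: 0 + 1 + 0 (carry in) = 1 → bit 1, carry out 0
  col 2: 1 + 1 + 0 (carry in) = 2 → bit 0, carry out 1
  col 3: 1 + 0 + 1 (carry in) = 2 → bit 0, carry out 1
  col 4: 1 + 1 + 1 (carry in) = 3 → bit 1, carry out 1
  col 5: 1 + 0 + 1 (carry in) = 2 → bit 0, carry out 1
  col 6: 0 + 0 + 1 (carry in) = 1 → bit 1, carry out 0
  col 7: 0 + 1 + 0 (carry in) = 1 → bit 1, carry out 0
  col 8: 0 + 0 + 0 (carry in) = 0 → bit 0, carry out 0
  col 9: 0 + 1 + 0 (carry in) = 1 → bit 1, carry out 0
  col 10: 0 + 0 + 0 (carry in) = 0 → bit 0, carry out 0
Reading bits MSB→LSB: 01011010010
Strip leading zeros: 1011010010
= 1011010010


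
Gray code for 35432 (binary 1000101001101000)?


Binary: 1000101001101000
Gray code: G = B XOR (B >> 1)
B >> 1 = 0100010100110100
1000101001101000 XOR 0100010100110100:
  1 XOR 0 = 1
  0 XOR 1 = 1
  0 XOR 0 = 0
  0 XOR 0 = 0
  1 XOR 0 = 1
  0 XOR 1 = 1
  1 XOR 0 = 1
  0 XOR 1 = 1
  0 XOR 0 = 0
  1 XOR 0 = 1
  1 XOR 1 = 0
  0 XOR 1 = 1
  1 XOR 0 = 1
  0 XOR 1 = 1
  0 XOR 0 = 0
  0 XOR 0 = 0
= 1100111101011100


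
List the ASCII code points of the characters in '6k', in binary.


String: '6k'  (2 characters)
Per-character ASCII lookup:
  '6': digits start at 48: '6' = 48 + 6 = 54 → 110110
  'k': lowercase starts at 97: 'k' = 97 + 10 = 107 → 1101011
= 110110 1101011


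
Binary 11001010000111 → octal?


Group into 3-bit groups: 011001010000111
  011 = 3
  001 = 1
  010 = 2
  000 = 0
  111 = 7
= 0o31207


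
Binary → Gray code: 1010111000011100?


Binary: 1010111000011100
Gray code: G = B XOR (B >> 1)
B >> 1 = 0101011100001110
1010111000011100 XOR 0101011100001110:
  1 XOR 0 = 1
  0 XOR 1 = 1
  1 XOR 0 = 1
  0 XOR 1 = 1
  1 XOR 0 = 1
  1 XOR 1 = 0
  1 XOR 1 = 0
  0 XOR 1 = 1
  0 XOR 0 = 0
  0 XOR 0 = 0
  0 XOR 0 = 0
  1 XOR 0 = 1
  1 XOR 1 = 0
  1 XOR 1 = 0
  0 XOR 1 = 1
  0 XOR 0 = 0
= 1111100100010010


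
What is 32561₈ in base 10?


Positional values:
Position 0: 1 × 8^0 = 1
Position 1: 6 × 8^1 = 48
Position 2: 5 × 8^2 = 320
Position 3: 2 × 8^3 = 1024
Position 4: 3 × 8^4 = 12288
Sum = 1 + 48 + 320 + 1024 + 12288
= 13681


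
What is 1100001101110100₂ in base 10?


Positional values:
Bit 2: 1 × 2^2 = 4
Bit 4: 1 × 2^4 = 16
Bit 5: 1 × 2^5 = 32
Bit 6: 1 × 2^6 = 64
Bit 8: 1 × 2^8 = 256
Bit 9: 1 × 2^9 = 512
Bit 14: 1 × 2^14 = 16384
Bit 15: 1 × 2^15 = 32768
Sum = 4 + 16 + 32 + 64 + 256 + 512 + 16384 + 32768
= 50036


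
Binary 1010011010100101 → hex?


Group into 4-bit nibbles: 1010011010100101
  1010 = A
  0110 = 6
  1010 = A
  0101 = 5
= 0xA6A5


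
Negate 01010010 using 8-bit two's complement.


Original: 01010010
Step 1 - Invert all bits: 10101101
Step 2 - Add 1: 10101101 + 1
= 10101110 (represents -82)


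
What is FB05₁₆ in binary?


Each hex digit → 4 binary bits:
  F = 1111
  B = 1011
  0 = 0000
  5 = 0101
Concatenate: 1111 1011 0000 0101
= 1111101100000101


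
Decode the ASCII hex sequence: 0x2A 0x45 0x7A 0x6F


Codes (hex): 0x2A 0x45 0x7A 0x6F
Per-code ASCII lookup:
  0x2A = 42  (special character) → '*'
  0x45 = 69  (range 65-90: uppercase, 69 - 65 = 4) → 'E'
  0x7A = 122  (range 97-122: lowercase, 122 - 97 = 25) → 'z'
  0x6F = 111  (range 97-122: lowercase, 111 - 97 = 14) → 'o'
= '*Ezo'


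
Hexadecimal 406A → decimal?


Positional values:
Position 0: A × 16^0 = 10 × 1 = 10
Position 1: 6 × 16^1 = 6 × 16 = 96
Position 2: 0 × 16^2 = 0 × 256 = 0
Position 3: 4 × 16^3 = 4 × 4096 = 16384
Sum = 10 + 96 + 0 + 16384
= 16490


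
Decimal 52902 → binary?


Divide by 2 repeatedly:
52902 ÷ 2 = 26451 remainder 0
26451 ÷ 2 = 13225 remainder 1
13225 ÷ 2 = 6612 remainder 1
6612 ÷ 2 = 3306 remainder 0
3306 ÷ 2 = 1653 remainder 0
1653 ÷ 2 = 826 remainder 1
826 ÷ 2 = 413 remainder 0
413 ÷ 2 = 206 remainder 1
206 ÷ 2 = 103 remainder 0
103 ÷ 2 = 51 remainder 1
51 ÷ 2 = 25 remainder 1
25 ÷ 2 = 12 remainder 1
12 ÷ 2 = 6 remainder 0
6 ÷ 2 = 3 remainder 0
3 ÷ 2 = 1 remainder 1
1 ÷ 2 = 0 remainder 1
Reading remainders bottom-up:
= 1100111010100110


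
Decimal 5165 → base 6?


Divide by 6 repeatedly:
5165 ÷ 6 = 860 remainder 5
860 ÷ 6 = 143 remainder 2
143 ÷ 6 = 23 remainder 5
23 ÷ 6 = 3 remainder 5
3 ÷ 6 = 0 remainder 3
Reading remainders bottom-up:
= 35525


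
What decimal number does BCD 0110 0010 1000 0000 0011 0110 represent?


Each 4-bit group → digit:
  0110 → 6
  0010 → 2
  1000 → 8
  0000 → 0
  0011 → 3
  0110 → 6
= 628036


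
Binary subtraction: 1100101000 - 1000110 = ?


Align and subtract column by column (LSB to MSB, borrowing when needed):
  1100101000
- 0001000110
  ----------
  col 0: (0 - 0 borrow-in) - 0 → 0 - 0 = 0, borrow out 0
  col 1: (0 - 0 borrow-in) - 1 → borrow from next column: (0+2) - 1 = 1, borrow out 1
  col 2: (0 - 1 borrow-in) - 1 → borrow from next column: (-1+2) - 1 = 0, borrow out 1
  col 3: (1 - 1 borrow-in) - 0 → 0 - 0 = 0, borrow out 0
  col 4: (0 - 0 borrow-in) - 0 → 0 - 0 = 0, borrow out 0
  col 5: (1 - 0 borrow-in) - 0 → 1 - 0 = 1, borrow out 0
  col 6: (0 - 0 borrow-in) - 1 → borrow from next column: (0+2) - 1 = 1, borrow out 1
  col 7: (0 - 1 borrow-in) - 0 → borrow from next column: (-1+2) - 0 = 1, borrow out 1
  col 8: (1 - 1 borrow-in) - 0 → 0 - 0 = 0, borrow out 0
  col 9: (1 - 0 borrow-in) - 0 → 1 - 0 = 1, borrow out 0
Reading bits MSB→LSB: 1011100010
Strip leading zeros: 1011100010
= 1011100010


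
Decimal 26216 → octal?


Divide by 8 repeatedly:
26216 ÷ 8 = 3277 remainder 0
3277 ÷ 8 = 409 remainder 5
409 ÷ 8 = 51 remainder 1
51 ÷ 8 = 6 remainder 3
6 ÷ 8 = 0 remainder 6
Reading remainders bottom-up:
= 0o63150


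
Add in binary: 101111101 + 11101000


Align and add column by column (LSB to MSB, carry propagating):
  0101111101
+ 0011101000
  ----------
  col 0: 1 + 0 + 0 (carry in) = 1 → bit 1, carry out 0
  col 1: 0 + 0 + 0 (carry in) = 0 → bit 0, carry out 0
  col 2: 1 + 0 + 0 (carry in) = 1 → bit 1, carry out 0
  col 3: 1 + 1 + 0 (carry in) = 2 → bit 0, carry out 1
  col 4: 1 + 0 + 1 (carry in) = 2 → bit 0, carry out 1
  col 5: 1 + 1 + 1 (carry in) = 3 → bit 1, carry out 1
  col 6: 1 + 1 + 1 (carry in) = 3 → bit 1, carry out 1
  col 7: 0 + 1 + 1 (carry in) = 2 → bit 0, carry out 1
  col 8: 1 + 0 + 1 (carry in) = 2 → bit 0, carry out 1
  col 9: 0 + 0 + 1 (carry in) = 1 → bit 1, carry out 0
Reading bits MSB→LSB: 1001100101
Strip leading zeros: 1001100101
= 1001100101


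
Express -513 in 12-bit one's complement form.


Original: 001000000001
Invert all bits:
  bit 0: 0 → 1
  bit 1: 0 → 1
  bit 2: 1 → 0
  bit 3: 0 → 1
  bit 4: 0 → 1
  bit 5: 0 → 1
  bit 6: 0 → 1
  bit 7: 0 → 1
  bit 8: 0 → 1
  bit 9: 0 → 1
  bit 10: 0 → 1
  bit 11: 1 → 0
= 110111111110


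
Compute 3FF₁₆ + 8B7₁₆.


Align and add column by column (LSB to MSB, each column mod 16 with carry):
  03FF
+ 08B7
  ----
  col 0: F(15) + 7(7) + 0 (carry in) = 22 → 6(6), carry out 1
  col 1: F(15) + B(11) + 1 (carry in) = 27 → B(11), carry out 1
  col 2: 3(3) + 8(8) + 1 (carry in) = 12 → C(12), carry out 0
  col 3: 0(0) + 0(0) + 0 (carry in) = 0 → 0(0), carry out 0
Reading digits MSB→LSB: 0CB6
Strip leading zeros: CB6
= 0xCB6


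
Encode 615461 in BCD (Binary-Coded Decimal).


Each digit → 4-bit binary:
  6 → 0110
  1 → 0001
  5 → 0101
  4 → 0100
  6 → 0110
  1 → 0001
= 0110 0001 0101 0100 0110 0001


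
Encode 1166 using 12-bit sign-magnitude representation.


Sign bit: 0 (positive)
Magnitude: 1166 = 10010001110
= 010010001110


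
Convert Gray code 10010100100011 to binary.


Gray code: 10010100100011
MSB stays the same: 1
Each subsequent bit = prev_binary XOR current_gray:
  B[1] = 1 XOR 0 = 1
  B[2] = 1 XOR 0 = 1
  B[3] = 1 XOR 1 = 0
  B[4] = 0 XOR 0 = 0
  B[5] = 0 XOR 1 = 1
  B[6] = 1 XOR 0 = 1
  B[7] = 1 XOR 0 = 1
  B[8] = 1 XOR 1 = 0
  B[9] = 0 XOR 0 = 0
  B[10] = 0 XOR 0 = 0
  B[11] = 0 XOR 0 = 0
  B[12] = 0 XOR 1 = 1
  B[13] = 1 XOR 1 = 0
= 11100111000010 (14786 decimal)


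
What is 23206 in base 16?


Divide by 16 repeatedly:
23206 ÷ 16 = 1450 remainder 6 (6)
1450 ÷ 16 = 90 remainder 10 (A)
90 ÷ 16 = 5 remainder 10 (A)
5 ÷ 16 = 0 remainder 5 (5)
Reading remainders bottom-up:
= 0x5AA6


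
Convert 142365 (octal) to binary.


Each octal digit → 3 binary bits:
  1 = 001
  4 = 100
  2 = 010
  3 = 011
  6 = 110
  5 = 101
Concatenate: 001 100 010 011 110 101
= 001100010011110101


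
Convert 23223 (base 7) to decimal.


Positional values (base 7):
  3 × 7^0 = 3 × 1 = 3
  2 × 7^1 = 2 × 7 = 14
  2 × 7^2 = 2 × 49 = 98
  3 × 7^3 = 3 × 343 = 1029
  2 × 7^4 = 2 × 2401 = 4802
Sum = 3 + 14 + 98 + 1029 + 4802
= 5946


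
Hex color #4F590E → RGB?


Hex: #4F590E
R = 4F₁₆ = 79
G = 59₁₆ = 89
B = 0E₁₆ = 14
= RGB(79, 89, 14)


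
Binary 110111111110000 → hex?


Group into 4-bit nibbles: 0110111111110000
  0110 = 6
  1111 = F
  1111 = F
  0000 = 0
= 0x6FF0


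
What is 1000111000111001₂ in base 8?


Group into 3-bit groups: 001000111000111001
  001 = 1
  000 = 0
  111 = 7
  000 = 0
  111 = 7
  001 = 1
= 0o107071


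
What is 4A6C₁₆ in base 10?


Positional values:
Position 0: C × 16^0 = 12 × 1 = 12
Position 1: 6 × 16^1 = 6 × 16 = 96
Position 2: A × 16^2 = 10 × 256 = 2560
Position 3: 4 × 16^3 = 4 × 4096 = 16384
Sum = 12 + 96 + 2560 + 16384
= 19052


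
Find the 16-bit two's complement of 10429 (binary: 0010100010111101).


Original: 0010100010111101
Step 1 - Invert all bits: 1101011101000010
Step 2 - Add 1: 1101011101000010 + 1
= 1101011101000011 (represents -10429)


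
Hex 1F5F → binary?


Each hex digit → 4 binary bits:
  1 = 0001
  F = 1111
  5 = 0101
  F = 1111
Concatenate: 0001 1111 0101 1111
= 0001111101011111


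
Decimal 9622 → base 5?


Divide by 5 repeatedly:
9622 ÷ 5 = 1924 remainder 2
1924 ÷ 5 = 384 remainder 4
384 ÷ 5 = 76 remainder 4
76 ÷ 5 = 15 remainder 1
15 ÷ 5 = 3 remainder 0
3 ÷ 5 = 0 remainder 3
Reading remainders bottom-up:
= 301442


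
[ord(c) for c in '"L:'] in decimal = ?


String: '"L:'  (3 characters)
Per-character ASCII lookup:
  '"': special character: '"' = 34
  'L': uppercase starts at 65: 'L' = 65 + 11 = 76
  ':': special character: ':' = 58
= 34 76 58


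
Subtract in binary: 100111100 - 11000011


Align and subtract column by column (LSB to MSB, borrowing when needed):
  100111100
- 011000011
  ---------
  col 0: (0 - 0 borrow-in) - 1 → borrow from next column: (0+2) - 1 = 1, borrow out 1
  col 1: (0 - 1 borrow-in) - 1 → borrow from next column: (-1+2) - 1 = 0, borrow out 1
  col 2: (1 - 1 borrow-in) - 0 → 0 - 0 = 0, borrow out 0
  col 3: (1 - 0 borrow-in) - 0 → 1 - 0 = 1, borrow out 0
  col 4: (1 - 0 borrow-in) - 0 → 1 - 0 = 1, borrow out 0
  col 5: (1 - 0 borrow-in) - 0 → 1 - 0 = 1, borrow out 0
  col 6: (0 - 0 borrow-in) - 1 → borrow from next column: (0+2) - 1 = 1, borrow out 1
  col 7: (0 - 1 borrow-in) - 1 → borrow from next column: (-1+2) - 1 = 0, borrow out 1
  col 8: (1 - 1 borrow-in) - 0 → 0 - 0 = 0, borrow out 0
Reading bits MSB→LSB: 001111001
Strip leading zeros: 1111001
= 1111001


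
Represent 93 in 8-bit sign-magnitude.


Sign bit: 0 (positive)
Magnitude: 93 = 1011101
= 01011101


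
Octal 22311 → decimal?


Positional values:
Position 0: 1 × 8^0 = 1
Position 1: 1 × 8^1 = 8
Position 2: 3 × 8^2 = 192
Position 3: 2 × 8^3 = 1024
Position 4: 2 × 8^4 = 8192
Sum = 1 + 8 + 192 + 1024 + 8192
= 9417


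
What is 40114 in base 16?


Divide by 16 repeatedly:
40114 ÷ 16 = 2507 remainder 2 (2)
2507 ÷ 16 = 156 remainder 11 (B)
156 ÷ 16 = 9 remainder 12 (C)
9 ÷ 16 = 0 remainder 9 (9)
Reading remainders bottom-up:
= 0x9CB2


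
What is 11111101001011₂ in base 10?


Positional values:
Bit 0: 1 × 2^0 = 1
Bit 1: 1 × 2^1 = 2
Bit 3: 1 × 2^3 = 8
Bit 6: 1 × 2^6 = 64
Bit 8: 1 × 2^8 = 256
Bit 9: 1 × 2^9 = 512
Bit 10: 1 × 2^10 = 1024
Bit 11: 1 × 2^11 = 2048
Bit 12: 1 × 2^12 = 4096
Bit 13: 1 × 2^13 = 8192
Sum = 1 + 2 + 8 + 64 + 256 + 512 + 1024 + 2048 + 4096 + 8192
= 16203


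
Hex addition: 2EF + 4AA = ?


Align and add column by column (LSB to MSB, each column mod 16 with carry):
  02EF
+ 04AA
  ----
  col 0: F(15) + A(10) + 0 (carry in) = 25 → 9(9), carry out 1
  col 1: E(14) + A(10) + 1 (carry in) = 25 → 9(9), carry out 1
  col 2: 2(2) + 4(4) + 1 (carry in) = 7 → 7(7), carry out 0
  col 3: 0(0) + 0(0) + 0 (carry in) = 0 → 0(0), carry out 0
Reading digits MSB→LSB: 0799
Strip leading zeros: 799
= 0x799


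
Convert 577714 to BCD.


Each digit → 4-bit binary:
  5 → 0101
  7 → 0111
  7 → 0111
  7 → 0111
  1 → 0001
  4 → 0100
= 0101 0111 0111 0111 0001 0100


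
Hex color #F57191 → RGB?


Hex: #F57191
R = F5₁₆ = 245
G = 71₁₆ = 113
B = 91₁₆ = 145
= RGB(245, 113, 145)


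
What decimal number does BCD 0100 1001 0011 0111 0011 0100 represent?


Each 4-bit group → digit:
  0100 → 4
  1001 → 9
  0011 → 3
  0111 → 7
  0011 → 3
  0100 → 4
= 493734


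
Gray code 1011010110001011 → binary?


Gray code: 1011010110001011
MSB stays the same: 1
Each subsequent bit = prev_binary XOR current_gray:
  B[1] = 1 XOR 0 = 1
  B[2] = 1 XOR 1 = 0
  B[3] = 0 XOR 1 = 1
  B[4] = 1 XOR 0 = 1
  B[5] = 1 XOR 1 = 0
  B[6] = 0 XOR 0 = 0
  B[7] = 0 XOR 1 = 1
  B[8] = 1 XOR 1 = 0
  B[9] = 0 XOR 0 = 0
  B[10] = 0 XOR 0 = 0
  B[11] = 0 XOR 0 = 0
  B[12] = 0 XOR 1 = 1
  B[13] = 1 XOR 0 = 1
  B[14] = 1 XOR 1 = 0
  B[15] = 0 XOR 1 = 1
= 1101100100001101 (55565 decimal)


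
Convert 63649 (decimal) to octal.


Divide by 8 repeatedly:
63649 ÷ 8 = 7956 remainder 1
7956 ÷ 8 = 994 remainder 4
994 ÷ 8 = 124 remainder 2
124 ÷ 8 = 15 remainder 4
15 ÷ 8 = 1 remainder 7
1 ÷ 8 = 0 remainder 1
Reading remainders bottom-up:
= 0o174241


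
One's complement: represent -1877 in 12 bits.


Original: 011101010101
Invert all bits:
  bit 0: 0 → 1
  bit 1: 1 → 0
  bit 2: 1 → 0
  bit 3: 1 → 0
  bit 4: 0 → 1
  bit 5: 1 → 0
  bit 6: 0 → 1
  bit 7: 1 → 0
  bit 8: 0 → 1
  bit 9: 1 → 0
  bit 10: 0 → 1
  bit 11: 1 → 0
= 100010101010


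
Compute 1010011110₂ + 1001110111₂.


Align and add column by column (LSB to MSB, carry propagating):
  01010011110
+ 01001110111
  -----------
  col 0: 0 + 1 + 0 (carry in) = 1 → bit 1, carry out 0
  col 1: 1 + 1 + 0 (carry in) = 2 → bit 0, carry out 1
  col 2: 1 + 1 + 1 (carry in) = 3 → bit 1, carry out 1
  col 3: 1 + 0 + 1 (carry in) = 2 → bit 0, carry out 1
  col 4: 1 + 1 + 1 (carry in) = 3 → bit 1, carry out 1
  col 5: 0 + 1 + 1 (carry in) = 2 → bit 0, carry out 1
  col 6: 0 + 1 + 1 (carry in) = 2 → bit 0, carry out 1
  col 7: 1 + 0 + 1 (carry in) = 2 → bit 0, carry out 1
  col 8: 0 + 0 + 1 (carry in) = 1 → bit 1, carry out 0
  col 9: 1 + 1 + 0 (carry in) = 2 → bit 0, carry out 1
  col 10: 0 + 0 + 1 (carry in) = 1 → bit 1, carry out 0
Reading bits MSB→LSB: 10100010101
Strip leading zeros: 10100010101
= 10100010101


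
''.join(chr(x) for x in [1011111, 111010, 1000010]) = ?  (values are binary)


Codes (binary): 1011111 111010 1000010
Per-code ASCII lookup:
  1011111 = 95  (special character) → '_'
  111010 = 58  (special character) → ':'
  1000010 = 66  (range 65-90: uppercase, 66 - 65 = 1) → 'B'
= '_:B'


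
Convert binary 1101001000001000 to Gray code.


Binary: 1101001000001000
Gray code: G = B XOR (B >> 1)
B >> 1 = 0110100100000100
1101001000001000 XOR 0110100100000100:
  1 XOR 0 = 1
  1 XOR 1 = 0
  0 XOR 1 = 1
  1 XOR 0 = 1
  0 XOR 1 = 1
  0 XOR 0 = 0
  1 XOR 0 = 1
  0 XOR 1 = 1
  0 XOR 0 = 0
  0 XOR 0 = 0
  0 XOR 0 = 0
  0 XOR 0 = 0
  1 XOR 0 = 1
  0 XOR 1 = 1
  0 XOR 0 = 0
  0 XOR 0 = 0
= 1011101100001100


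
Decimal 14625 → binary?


Divide by 2 repeatedly:
14625 ÷ 2 = 7312 remainder 1
7312 ÷ 2 = 3656 remainder 0
3656 ÷ 2 = 1828 remainder 0
1828 ÷ 2 = 914 remainder 0
914 ÷ 2 = 457 remainder 0
457 ÷ 2 = 228 remainder 1
228 ÷ 2 = 114 remainder 0
114 ÷ 2 = 57 remainder 0
57 ÷ 2 = 28 remainder 1
28 ÷ 2 = 14 remainder 0
14 ÷ 2 = 7 remainder 0
7 ÷ 2 = 3 remainder 1
3 ÷ 2 = 1 remainder 1
1 ÷ 2 = 0 remainder 1
Reading remainders bottom-up:
= 11100100100001


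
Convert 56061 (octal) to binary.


Each octal digit → 3 binary bits:
  5 = 101
  6 = 110
  0 = 000
  6 = 110
  1 = 001
Concatenate: 101 110 000 110 001
= 101110000110001


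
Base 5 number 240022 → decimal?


Positional values (base 5):
  2 × 5^0 = 2 × 1 = 2
  2 × 5^1 = 2 × 5 = 10
  0 × 5^2 = 0 × 25 = 0
  0 × 5^3 = 0 × 125 = 0
  4 × 5^4 = 4 × 625 = 2500
  2 × 5^5 = 2 × 3125 = 6250
Sum = 2 + 10 + 0 + 0 + 2500 + 6250
= 8762


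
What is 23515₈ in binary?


Each octal digit → 3 binary bits:
  2 = 010
  3 = 011
  5 = 101
  1 = 001
  5 = 101
Concatenate: 010 011 101 001 101
= 010011101001101


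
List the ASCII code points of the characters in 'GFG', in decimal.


String: 'GFG'  (3 characters)
Per-character ASCII lookup:
  'G': uppercase starts at 65: 'G' = 65 + 6 = 71
  'F': uppercase starts at 65: 'F' = 65 + 5 = 70
  'G': uppercase starts at 65: 'G' = 65 + 6 = 71
= 71 70 71


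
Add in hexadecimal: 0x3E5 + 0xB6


Align and add column by column (LSB to MSB, each column mod 16 with carry):
  03E5
+ 00B6
  ----
  col 0: 5(5) + 6(6) + 0 (carry in) = 11 → B(11), carry out 0
  col 1: E(14) + B(11) + 0 (carry in) = 25 → 9(9), carry out 1
  col 2: 3(3) + 0(0) + 1 (carry in) = 4 → 4(4), carry out 0
  col 3: 0(0) + 0(0) + 0 (carry in) = 0 → 0(0), carry out 0
Reading digits MSB→LSB: 049B
Strip leading zeros: 49B
= 0x49B


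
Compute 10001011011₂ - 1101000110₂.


Align and subtract column by column (LSB to MSB, borrowing when needed):
  10001011011
- 01101000110
  -----------
  col 0: (1 - 0 borrow-in) - 0 → 1 - 0 = 1, borrow out 0
  col 1: (1 - 0 borrow-in) - 1 → 1 - 1 = 0, borrow out 0
  col 2: (0 - 0 borrow-in) - 1 → borrow from next column: (0+2) - 1 = 1, borrow out 1
  col 3: (1 - 1 borrow-in) - 0 → 0 - 0 = 0, borrow out 0
  col 4: (1 - 0 borrow-in) - 0 → 1 - 0 = 1, borrow out 0
  col 5: (0 - 0 borrow-in) - 0 → 0 - 0 = 0, borrow out 0
  col 6: (1 - 0 borrow-in) - 1 → 1 - 1 = 0, borrow out 0
  col 7: (0 - 0 borrow-in) - 0 → 0 - 0 = 0, borrow out 0
  col 8: (0 - 0 borrow-in) - 1 → borrow from next column: (0+2) - 1 = 1, borrow out 1
  col 9: (0 - 1 borrow-in) - 1 → borrow from next column: (-1+2) - 1 = 0, borrow out 1
  col 10: (1 - 1 borrow-in) - 0 → 0 - 0 = 0, borrow out 0
Reading bits MSB→LSB: 00100010101
Strip leading zeros: 100010101
= 100010101


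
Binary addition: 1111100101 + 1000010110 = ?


Align and add column by column (LSB to MSB, carry propagating):
  01111100101
+ 01000010110
  -----------
  col 0: 1 + 0 + 0 (carry in) = 1 → bit 1, carry out 0
  col 1: 0 + 1 + 0 (carry in) = 1 → bit 1, carry out 0
  col 2: 1 + 1 + 0 (carry in) = 2 → bit 0, carry out 1
  col 3: 0 + 0 + 1 (carry in) = 1 → bit 1, carry out 0
  col 4: 0 + 1 + 0 (carry in) = 1 → bit 1, carry out 0
  col 5: 1 + 0 + 0 (carry in) = 1 → bit 1, carry out 0
  col 6: 1 + 0 + 0 (carry in) = 1 → bit 1, carry out 0
  col 7: 1 + 0 + 0 (carry in) = 1 → bit 1, carry out 0
  col 8: 1 + 0 + 0 (carry in) = 1 → bit 1, carry out 0
  col 9: 1 + 1 + 0 (carry in) = 2 → bit 0, carry out 1
  col 10: 0 + 0 + 1 (carry in) = 1 → bit 1, carry out 0
Reading bits MSB→LSB: 10111111011
Strip leading zeros: 10111111011
= 10111111011


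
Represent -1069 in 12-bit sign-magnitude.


Sign bit: 1 (negative)
Magnitude: 1069 = 10000101101
= 110000101101


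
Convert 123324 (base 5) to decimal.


Positional values (base 5):
  4 × 5^0 = 4 × 1 = 4
  2 × 5^1 = 2 × 5 = 10
  3 × 5^2 = 3 × 25 = 75
  3 × 5^3 = 3 × 125 = 375
  2 × 5^4 = 2 × 625 = 1250
  1 × 5^5 = 1 × 3125 = 3125
Sum = 4 + 10 + 75 + 375 + 1250 + 3125
= 4839


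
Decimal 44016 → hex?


Divide by 16 repeatedly:
44016 ÷ 16 = 2751 remainder 0 (0)
2751 ÷ 16 = 171 remainder 15 (F)
171 ÷ 16 = 10 remainder 11 (B)
10 ÷ 16 = 0 remainder 10 (A)
Reading remainders bottom-up:
= 0xABF0


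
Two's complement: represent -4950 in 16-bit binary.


Original: 0001001101010110
Step 1 - Invert all bits: 1110110010101001
Step 2 - Add 1: 1110110010101001 + 1
= 1110110010101010 (represents -4950)


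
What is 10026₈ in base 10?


Positional values:
Position 0: 6 × 8^0 = 6
Position 1: 2 × 8^1 = 16
Position 2: 0 × 8^2 = 0
Position 3: 0 × 8^3 = 0
Position 4: 1 × 8^4 = 4096
Sum = 6 + 16 + 0 + 0 + 4096
= 4118


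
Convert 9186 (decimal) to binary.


Divide by 2 repeatedly:
9186 ÷ 2 = 4593 remainder 0
4593 ÷ 2 = 2296 remainder 1
2296 ÷ 2 = 1148 remainder 0
1148 ÷ 2 = 574 remainder 0
574 ÷ 2 = 287 remainder 0
287 ÷ 2 = 143 remainder 1
143 ÷ 2 = 71 remainder 1
71 ÷ 2 = 35 remainder 1
35 ÷ 2 = 17 remainder 1
17 ÷ 2 = 8 remainder 1
8 ÷ 2 = 4 remainder 0
4 ÷ 2 = 2 remainder 0
2 ÷ 2 = 1 remainder 0
1 ÷ 2 = 0 remainder 1
Reading remainders bottom-up:
= 10001111100010


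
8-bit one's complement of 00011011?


Original: 00011011
Invert all bits:
  bit 0: 0 → 1
  bit 1: 0 → 1
  bit 2: 0 → 1
  bit 3: 1 → 0
  bit 4: 1 → 0
  bit 5: 0 → 1
  bit 6: 1 → 0
  bit 7: 1 → 0
= 11100100


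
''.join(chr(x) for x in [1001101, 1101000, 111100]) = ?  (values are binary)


Codes (binary): 1001101 1101000 111100
Per-code ASCII lookup:
  1001101 = 77  (range 65-90: uppercase, 77 - 65 = 12) → 'M'
  1101000 = 104  (range 97-122: lowercase, 104 - 97 = 7) → 'h'
  111100 = 60  (special character) → '<'
= 'Mh<'


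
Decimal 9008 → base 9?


Divide by 9 repeatedly:
9008 ÷ 9 = 1000 remainder 8
1000 ÷ 9 = 111 remainder 1
111 ÷ 9 = 12 remainder 3
12 ÷ 9 = 1 remainder 3
1 ÷ 9 = 0 remainder 1
Reading remainders bottom-up:
= 13318


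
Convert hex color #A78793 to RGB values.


Hex: #A78793
R = A7₁₆ = 167
G = 87₁₆ = 135
B = 93₁₆ = 147
= RGB(167, 135, 147)


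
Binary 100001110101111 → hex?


Group into 4-bit nibbles: 0100001110101111
  0100 = 4
  0011 = 3
  1010 = A
  1111 = F
= 0x43AF


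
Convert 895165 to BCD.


Each digit → 4-bit binary:
  8 → 1000
  9 → 1001
  5 → 0101
  1 → 0001
  6 → 0110
  5 → 0101
= 1000 1001 0101 0001 0110 0101


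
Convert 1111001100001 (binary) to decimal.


Positional values:
Bit 0: 1 × 2^0 = 1
Bit 5: 1 × 2^5 = 32
Bit 6: 1 × 2^6 = 64
Bit 9: 1 × 2^9 = 512
Bit 10: 1 × 2^10 = 1024
Bit 11: 1 × 2^11 = 2048
Bit 12: 1 × 2^12 = 4096
Sum = 1 + 32 + 64 + 512 + 1024 + 2048 + 4096
= 7777


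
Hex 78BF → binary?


Each hex digit → 4 binary bits:
  7 = 0111
  8 = 1000
  B = 1011
  F = 1111
Concatenate: 0111 1000 1011 1111
= 0111100010111111


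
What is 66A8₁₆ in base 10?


Positional values:
Position 0: 8 × 16^0 = 8 × 1 = 8
Position 1: A × 16^1 = 10 × 16 = 160
Position 2: 6 × 16^2 = 6 × 256 = 1536
Position 3: 6 × 16^3 = 6 × 4096 = 24576
Sum = 8 + 160 + 1536 + 24576
= 26280


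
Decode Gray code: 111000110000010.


Gray code: 111000110000010
MSB stays the same: 1
Each subsequent bit = prev_binary XOR current_gray:
  B[1] = 1 XOR 1 = 0
  B[2] = 0 XOR 1 = 1
  B[3] = 1 XOR 0 = 1
  B[4] = 1 XOR 0 = 1
  B[5] = 1 XOR 0 = 1
  B[6] = 1 XOR 1 = 0
  B[7] = 0 XOR 1 = 1
  B[8] = 1 XOR 0 = 1
  B[9] = 1 XOR 0 = 1
  B[10] = 1 XOR 0 = 1
  B[11] = 1 XOR 0 = 1
  B[12] = 1 XOR 0 = 1
  B[13] = 1 XOR 1 = 0
  B[14] = 0 XOR 0 = 0
= 101111011111100 (24316 decimal)


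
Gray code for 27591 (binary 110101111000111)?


Binary: 110101111000111
Gray code: G = B XOR (B >> 1)
B >> 1 = 011010111100011
110101111000111 XOR 011010111100011:
  1 XOR 0 = 1
  1 XOR 1 = 0
  0 XOR 1 = 1
  1 XOR 0 = 1
  0 XOR 1 = 1
  1 XOR 0 = 1
  1 XOR 1 = 0
  1 XOR 1 = 0
  1 XOR 1 = 0
  0 XOR 1 = 1
  0 XOR 0 = 0
  0 XOR 0 = 0
  1 XOR 0 = 1
  1 XOR 1 = 0
  1 XOR 1 = 0
= 101111000100100


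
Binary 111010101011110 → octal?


Group into 3-bit groups: 111010101011110
  111 = 7
  010 = 2
  101 = 5
  011 = 3
  110 = 6
= 0o72536


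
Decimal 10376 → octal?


Divide by 8 repeatedly:
10376 ÷ 8 = 1297 remainder 0
1297 ÷ 8 = 162 remainder 1
162 ÷ 8 = 20 remainder 2
20 ÷ 8 = 2 remainder 4
2 ÷ 8 = 0 remainder 2
Reading remainders bottom-up:
= 0o24210


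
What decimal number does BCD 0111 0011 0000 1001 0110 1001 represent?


Each 4-bit group → digit:
  0111 → 7
  0011 → 3
  0000 → 0
  1001 → 9
  0110 → 6
  1001 → 9
= 730969


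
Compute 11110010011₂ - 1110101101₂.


Align and subtract column by column (LSB to MSB, borrowing when needed):
  11110010011
- 01110101101
  -----------
  col 0: (1 - 0 borrow-in) - 1 → 1 - 1 = 0, borrow out 0
  col 1: (1 - 0 borrow-in) - 0 → 1 - 0 = 1, borrow out 0
  col 2: (0 - 0 borrow-in) - 1 → borrow from next column: (0+2) - 1 = 1, borrow out 1
  col 3: (0 - 1 borrow-in) - 1 → borrow from next column: (-1+2) - 1 = 0, borrow out 1
  col 4: (1 - 1 borrow-in) - 0 → 0 - 0 = 0, borrow out 0
  col 5: (0 - 0 borrow-in) - 1 → borrow from next column: (0+2) - 1 = 1, borrow out 1
  col 6: (0 - 1 borrow-in) - 0 → borrow from next column: (-1+2) - 0 = 1, borrow out 1
  col 7: (1 - 1 borrow-in) - 1 → borrow from next column: (0+2) - 1 = 1, borrow out 1
  col 8: (1 - 1 borrow-in) - 1 → borrow from next column: (0+2) - 1 = 1, borrow out 1
  col 9: (1 - 1 borrow-in) - 1 → borrow from next column: (0+2) - 1 = 1, borrow out 1
  col 10: (1 - 1 borrow-in) - 0 → 0 - 0 = 0, borrow out 0
Reading bits MSB→LSB: 01111100110
Strip leading zeros: 1111100110
= 1111100110


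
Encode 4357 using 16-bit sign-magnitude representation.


Sign bit: 0 (positive)
Magnitude: 4357 = 001000100000101
= 0001000100000101


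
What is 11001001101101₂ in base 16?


Group into 4-bit nibbles: 0011001001101101
  0011 = 3
  0010 = 2
  0110 = 6
  1101 = D
= 0x326D


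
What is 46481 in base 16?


Divide by 16 repeatedly:
46481 ÷ 16 = 2905 remainder 1 (1)
2905 ÷ 16 = 181 remainder 9 (9)
181 ÷ 16 = 11 remainder 5 (5)
11 ÷ 16 = 0 remainder 11 (B)
Reading remainders bottom-up:
= 0xB591


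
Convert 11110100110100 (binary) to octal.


Group into 3-bit groups: 011110100110100
  011 = 3
  110 = 6
  100 = 4
  110 = 6
  100 = 4
= 0o36464


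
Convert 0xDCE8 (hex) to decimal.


Positional values:
Position 0: 8 × 16^0 = 8 × 1 = 8
Position 1: E × 16^1 = 14 × 16 = 224
Position 2: C × 16^2 = 12 × 256 = 3072
Position 3: D × 16^3 = 13 × 4096 = 53248
Sum = 8 + 224 + 3072 + 53248
= 56552


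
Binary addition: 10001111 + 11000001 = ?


Align and add column by column (LSB to MSB, carry propagating):
  010001111
+ 011000001
  ---------
  col 0: 1 + 1 + 0 (carry in) = 2 → bit 0, carry out 1
  col 1: 1 + 0 + 1 (carry in) = 2 → bit 0, carry out 1
  col 2: 1 + 0 + 1 (carry in) = 2 → bit 0, carry out 1
  col 3: 1 + 0 + 1 (carry in) = 2 → bit 0, carry out 1
  col 4: 0 + 0 + 1 (carry in) = 1 → bit 1, carry out 0
  col 5: 0 + 0 + 0 (carry in) = 0 → bit 0, carry out 0
  col 6: 0 + 1 + 0 (carry in) = 1 → bit 1, carry out 0
  col 7: 1 + 1 + 0 (carry in) = 2 → bit 0, carry out 1
  col 8: 0 + 0 + 1 (carry in) = 1 → bit 1, carry out 0
Reading bits MSB→LSB: 101010000
Strip leading zeros: 101010000
= 101010000


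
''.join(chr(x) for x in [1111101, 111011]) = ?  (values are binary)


Codes (binary): 1111101 111011
Per-code ASCII lookup:
  1111101 = 125  (special character) → '}'
  111011 = 59  (special character) → ';'
= '};'


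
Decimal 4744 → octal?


Divide by 8 repeatedly:
4744 ÷ 8 = 593 remainder 0
593 ÷ 8 = 74 remainder 1
74 ÷ 8 = 9 remainder 2
9 ÷ 8 = 1 remainder 1
1 ÷ 8 = 0 remainder 1
Reading remainders bottom-up:
= 0o11210


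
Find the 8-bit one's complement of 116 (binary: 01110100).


Original: 01110100
Invert all bits:
  bit 0: 0 → 1
  bit 1: 1 → 0
  bit 2: 1 → 0
  bit 3: 1 → 0
  bit 4: 0 → 1
  bit 5: 1 → 0
  bit 6: 0 → 1
  bit 7: 0 → 1
= 10001011


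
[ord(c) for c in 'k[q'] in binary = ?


String: 'k[q'  (3 characters)
Per-character ASCII lookup:
  'k': lowercase starts at 97: 'k' = 97 + 10 = 107 → 1101011
  '[': special character: '[' = 91 → 1011011
  'q': lowercase starts at 97: 'q' = 97 + 16 = 113 → 1110001
= 1101011 1011011 1110001


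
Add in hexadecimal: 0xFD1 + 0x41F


Align and add column by column (LSB to MSB, each column mod 16 with carry):
  0FD1
+ 041F
  ----
  col 0: 1(1) + F(15) + 0 (carry in) = 16 → 0(0), carry out 1
  col 1: D(13) + 1(1) + 1 (carry in) = 15 → F(15), carry out 0
  col 2: F(15) + 4(4) + 0 (carry in) = 19 → 3(3), carry out 1
  col 3: 0(0) + 0(0) + 1 (carry in) = 1 → 1(1), carry out 0
Reading digits MSB→LSB: 13F0
Strip leading zeros: 13F0
= 0x13F0


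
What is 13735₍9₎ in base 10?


Positional values (base 9):
  5 × 9^0 = 5 × 1 = 5
  3 × 9^1 = 3 × 9 = 27
  7 × 9^2 = 7 × 81 = 567
  3 × 9^3 = 3 × 729 = 2187
  1 × 9^4 = 1 × 6561 = 6561
Sum = 5 + 27 + 567 + 2187 + 6561
= 9347


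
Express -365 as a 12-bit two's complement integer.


Original: 000101101101
Step 1 - Invert all bits: 111010010010
Step 2 - Add 1: 111010010010 + 1
= 111010010011 (represents -365)


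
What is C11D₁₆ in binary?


Each hex digit → 4 binary bits:
  C = 1100
  1 = 0001
  1 = 0001
  D = 1101
Concatenate: 1100 0001 0001 1101
= 1100000100011101


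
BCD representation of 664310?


Each digit → 4-bit binary:
  6 → 0110
  6 → 0110
  4 → 0100
  3 → 0011
  1 → 0001
  0 → 0000
= 0110 0110 0100 0011 0001 0000


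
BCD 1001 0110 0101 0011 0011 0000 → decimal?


Each 4-bit group → digit:
  1001 → 9
  0110 → 6
  0101 → 5
  0011 → 3
  0011 → 3
  0000 → 0
= 965330


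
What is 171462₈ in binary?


Each octal digit → 3 binary bits:
  1 = 001
  7 = 111
  1 = 001
  4 = 100
  6 = 110
  2 = 010
Concatenate: 001 111 001 100 110 010
= 001111001100110010


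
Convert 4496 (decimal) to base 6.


Divide by 6 repeatedly:
4496 ÷ 6 = 749 remainder 2
749 ÷ 6 = 124 remainder 5
124 ÷ 6 = 20 remainder 4
20 ÷ 6 = 3 remainder 2
3 ÷ 6 = 0 remainder 3
Reading remainders bottom-up:
= 32452


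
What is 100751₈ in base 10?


Positional values:
Position 0: 1 × 8^0 = 1
Position 1: 5 × 8^1 = 40
Position 2: 7 × 8^2 = 448
Position 3: 0 × 8^3 = 0
Position 4: 0 × 8^4 = 0
Position 5: 1 × 8^5 = 32768
Sum = 1 + 40 + 448 + 0 + 0 + 32768
= 33257


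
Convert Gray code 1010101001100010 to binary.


Gray code: 1010101001100010
MSB stays the same: 1
Each subsequent bit = prev_binary XOR current_gray:
  B[1] = 1 XOR 0 = 1
  B[2] = 1 XOR 1 = 0
  B[3] = 0 XOR 0 = 0
  B[4] = 0 XOR 1 = 1
  B[5] = 1 XOR 0 = 1
  B[6] = 1 XOR 1 = 0
  B[7] = 0 XOR 0 = 0
  B[8] = 0 XOR 0 = 0
  B[9] = 0 XOR 1 = 1
  B[10] = 1 XOR 1 = 0
  B[11] = 0 XOR 0 = 0
  B[12] = 0 XOR 0 = 0
  B[13] = 0 XOR 0 = 0
  B[14] = 0 XOR 1 = 1
  B[15] = 1 XOR 0 = 1
= 1100110001000011 (52291 decimal)


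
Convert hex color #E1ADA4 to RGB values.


Hex: #E1ADA4
R = E1₁₆ = 225
G = AD₁₆ = 173
B = A4₁₆ = 164
= RGB(225, 173, 164)


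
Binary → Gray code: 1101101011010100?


Binary: 1101101011010100
Gray code: G = B XOR (B >> 1)
B >> 1 = 0110110101101010
1101101011010100 XOR 0110110101101010:
  1 XOR 0 = 1
  1 XOR 1 = 0
  0 XOR 1 = 1
  1 XOR 0 = 1
  1 XOR 1 = 0
  0 XOR 1 = 1
  1 XOR 0 = 1
  0 XOR 1 = 1
  1 XOR 0 = 1
  1 XOR 1 = 0
  0 XOR 1 = 1
  1 XOR 0 = 1
  0 XOR 1 = 1
  1 XOR 0 = 1
  0 XOR 1 = 1
  0 XOR 0 = 0
= 1011011110111110


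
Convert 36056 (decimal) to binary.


Divide by 2 repeatedly:
36056 ÷ 2 = 18028 remainder 0
18028 ÷ 2 = 9014 remainder 0
9014 ÷ 2 = 4507 remainder 0
4507 ÷ 2 = 2253 remainder 1
2253 ÷ 2 = 1126 remainder 1
1126 ÷ 2 = 563 remainder 0
563 ÷ 2 = 281 remainder 1
281 ÷ 2 = 140 remainder 1
140 ÷ 2 = 70 remainder 0
70 ÷ 2 = 35 remainder 0
35 ÷ 2 = 17 remainder 1
17 ÷ 2 = 8 remainder 1
8 ÷ 2 = 4 remainder 0
4 ÷ 2 = 2 remainder 0
2 ÷ 2 = 1 remainder 0
1 ÷ 2 = 0 remainder 1
Reading remainders bottom-up:
= 1000110011011000


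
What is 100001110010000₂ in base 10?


Positional values:
Bit 4: 1 × 2^4 = 16
Bit 7: 1 × 2^7 = 128
Bit 8: 1 × 2^8 = 256
Bit 9: 1 × 2^9 = 512
Bit 14: 1 × 2^14 = 16384
Sum = 16 + 128 + 256 + 512 + 16384
= 17296


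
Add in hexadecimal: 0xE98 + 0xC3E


Align and add column by column (LSB to MSB, each column mod 16 with carry):
  0E98
+ 0C3E
  ----
  col 0: 8(8) + E(14) + 0 (carry in) = 22 → 6(6), carry out 1
  col 1: 9(9) + 3(3) + 1 (carry in) = 13 → D(13), carry out 0
  col 2: E(14) + C(12) + 0 (carry in) = 26 → A(10), carry out 1
  col 3: 0(0) + 0(0) + 1 (carry in) = 1 → 1(1), carry out 0
Reading digits MSB→LSB: 1AD6
Strip leading zeros: 1AD6
= 0x1AD6


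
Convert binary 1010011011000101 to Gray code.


Binary: 1010011011000101
Gray code: G = B XOR (B >> 1)
B >> 1 = 0101001101100010
1010011011000101 XOR 0101001101100010:
  1 XOR 0 = 1
  0 XOR 1 = 1
  1 XOR 0 = 1
  0 XOR 1 = 1
  0 XOR 0 = 0
  1 XOR 0 = 1
  1 XOR 1 = 0
  0 XOR 1 = 1
  1 XOR 0 = 1
  1 XOR 1 = 0
  0 XOR 1 = 1
  0 XOR 0 = 0
  0 XOR 0 = 0
  1 XOR 0 = 1
  0 XOR 1 = 1
  1 XOR 0 = 1
= 1111010110100111


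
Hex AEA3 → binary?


Each hex digit → 4 binary bits:
  A = 1010
  E = 1110
  A = 1010
  3 = 0011
Concatenate: 1010 1110 1010 0011
= 1010111010100011


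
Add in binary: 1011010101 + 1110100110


Align and add column by column (LSB to MSB, carry propagating):
  01011010101
+ 01110100110
  -----------
  col 0: 1 + 0 + 0 (carry in) = 1 → bit 1, carry out 0
  col 1: 0 + 1 + 0 (carry in) = 1 → bit 1, carry out 0
  col 2: 1 + 1 + 0 (carry in) = 2 → bit 0, carry out 1
  col 3: 0 + 0 + 1 (carry in) = 1 → bit 1, carry out 0
  col 4: 1 + 0 + 0 (carry in) = 1 → bit 1, carry out 0
  col 5: 0 + 1 + 0 (carry in) = 1 → bit 1, carry out 0
  col 6: 1 + 0 + 0 (carry in) = 1 → bit 1, carry out 0
  col 7: 1 + 1 + 0 (carry in) = 2 → bit 0, carry out 1
  col 8: 0 + 1 + 1 (carry in) = 2 → bit 0, carry out 1
  col 9: 1 + 1 + 1 (carry in) = 3 → bit 1, carry out 1
  col 10: 0 + 0 + 1 (carry in) = 1 → bit 1, carry out 0
Reading bits MSB→LSB: 11001111011
Strip leading zeros: 11001111011
= 11001111011


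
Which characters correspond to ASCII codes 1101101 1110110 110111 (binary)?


Codes (binary): 1101101 1110110 110111
Per-code ASCII lookup:
  1101101 = 109  (range 97-122: lowercase, 109 - 97 = 12) → 'm'
  1110110 = 118  (range 97-122: lowercase, 118 - 97 = 21) → 'v'
  110111 = 55  (range 48-57: digits, 55 - 48 = 7) → '7'
= 'mv7'


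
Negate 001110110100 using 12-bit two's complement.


Original: 001110110100
Step 1 - Invert all bits: 110001001011
Step 2 - Add 1: 110001001011 + 1
= 110001001100 (represents -948)


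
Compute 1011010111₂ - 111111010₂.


Align and subtract column by column (LSB to MSB, borrowing when needed):
  1011010111
- 0111111010
  ----------
  col 0: (1 - 0 borrow-in) - 0 → 1 - 0 = 1, borrow out 0
  col 1: (1 - 0 borrow-in) - 1 → 1 - 1 = 0, borrow out 0
  col 2: (1 - 0 borrow-in) - 0 → 1 - 0 = 1, borrow out 0
  col 3: (0 - 0 borrow-in) - 1 → borrow from next column: (0+2) - 1 = 1, borrow out 1
  col 4: (1 - 1 borrow-in) - 1 → borrow from next column: (0+2) - 1 = 1, borrow out 1
  col 5: (0 - 1 borrow-in) - 1 → borrow from next column: (-1+2) - 1 = 0, borrow out 1
  col 6: (1 - 1 borrow-in) - 1 → borrow from next column: (0+2) - 1 = 1, borrow out 1
  col 7: (1 - 1 borrow-in) - 1 → borrow from next column: (0+2) - 1 = 1, borrow out 1
  col 8: (0 - 1 borrow-in) - 1 → borrow from next column: (-1+2) - 1 = 0, borrow out 1
  col 9: (1 - 1 borrow-in) - 0 → 0 - 0 = 0, borrow out 0
Reading bits MSB→LSB: 0011011101
Strip leading zeros: 11011101
= 11011101


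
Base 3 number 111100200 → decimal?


Positional values (base 3):
  0 × 3^0 = 0 × 1 = 0
  0 × 3^1 = 0 × 3 = 0
  2 × 3^2 = 2 × 9 = 18
  0 × 3^3 = 0 × 27 = 0
  0 × 3^4 = 0 × 81 = 0
  1 × 3^5 = 1 × 243 = 243
  1 × 3^6 = 1 × 729 = 729
  1 × 3^7 = 1 × 2187 = 2187
  1 × 3^8 = 1 × 6561 = 6561
Sum = 0 + 0 + 18 + 0 + 0 + 243 + 729 + 2187 + 6561
= 9738


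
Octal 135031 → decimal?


Positional values:
Position 0: 1 × 8^0 = 1
Position 1: 3 × 8^1 = 24
Position 2: 0 × 8^2 = 0
Position 3: 5 × 8^3 = 2560
Position 4: 3 × 8^4 = 12288
Position 5: 1 × 8^5 = 32768
Sum = 1 + 24 + 0 + 2560 + 12288 + 32768
= 47641


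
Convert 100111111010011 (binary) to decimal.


Positional values:
Bit 0: 1 × 2^0 = 1
Bit 1: 1 × 2^1 = 2
Bit 4: 1 × 2^4 = 16
Bit 6: 1 × 2^6 = 64
Bit 7: 1 × 2^7 = 128
Bit 8: 1 × 2^8 = 256
Bit 9: 1 × 2^9 = 512
Bit 10: 1 × 2^10 = 1024
Bit 11: 1 × 2^11 = 2048
Bit 14: 1 × 2^14 = 16384
Sum = 1 + 2 + 16 + 64 + 128 + 256 + 512 + 1024 + 2048 + 16384
= 20435


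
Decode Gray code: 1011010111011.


Gray code: 1011010111011
MSB stays the same: 1
Each subsequent bit = prev_binary XOR current_gray:
  B[1] = 1 XOR 0 = 1
  B[2] = 1 XOR 1 = 0
  B[3] = 0 XOR 1 = 1
  B[4] = 1 XOR 0 = 1
  B[5] = 1 XOR 1 = 0
  B[6] = 0 XOR 0 = 0
  B[7] = 0 XOR 1 = 1
  B[8] = 1 XOR 1 = 0
  B[9] = 0 XOR 1 = 1
  B[10] = 1 XOR 0 = 1
  B[11] = 1 XOR 1 = 0
  B[12] = 0 XOR 1 = 1
= 1101100101101 (6957 decimal)
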